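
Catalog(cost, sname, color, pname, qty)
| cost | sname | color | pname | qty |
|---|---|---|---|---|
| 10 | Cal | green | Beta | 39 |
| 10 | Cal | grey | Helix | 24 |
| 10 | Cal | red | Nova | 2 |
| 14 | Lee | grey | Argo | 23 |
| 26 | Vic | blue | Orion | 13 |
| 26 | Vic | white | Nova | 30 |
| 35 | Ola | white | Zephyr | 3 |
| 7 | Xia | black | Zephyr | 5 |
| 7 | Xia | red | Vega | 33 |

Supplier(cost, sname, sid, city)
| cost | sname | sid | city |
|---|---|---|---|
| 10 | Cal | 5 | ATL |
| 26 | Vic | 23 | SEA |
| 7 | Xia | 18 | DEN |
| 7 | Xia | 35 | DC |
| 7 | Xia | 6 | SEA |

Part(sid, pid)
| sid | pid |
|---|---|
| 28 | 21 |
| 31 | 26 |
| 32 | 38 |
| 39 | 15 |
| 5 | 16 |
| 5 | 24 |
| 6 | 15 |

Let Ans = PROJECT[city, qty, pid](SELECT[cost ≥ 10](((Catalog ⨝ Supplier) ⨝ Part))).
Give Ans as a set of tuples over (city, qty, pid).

{(ATL, 2, 16), (ATL, 2, 24), (ATL, 24, 16), (ATL, 24, 24), (ATL, 39, 16), (ATL, 39, 24)}

Natural join on cost, sname: {(10, Cal, green, Beta, 39, 5, ATL), (10, Cal, grey, Helix, 24, 5, ATL), (10, Cal, red, Nova, 2, 5, ATL), (26, Vic, blue, Orion, 13, 23, SEA), (26, Vic, white, Nova, 30, 23, SEA), (7, Xia, black, Zephyr, 5, 18, DEN), (7, Xia, black, Zephyr, 5, 35, DC), (7, Xia, black, Zephyr, 5, 6, SEA), (7, Xia, red, Vega, 33, 18, DEN), (7, Xia, red, Vega, 33, 35, DC), (7, Xia, red, Vega, 33, 6, SEA)}
Natural join on sid: {(10, Cal, green, Beta, 39, 5, ATL, 16), (10, Cal, green, Beta, 39, 5, ATL, 24), (10, Cal, grey, Helix, 24, 5, ATL, 16), (10, Cal, grey, Helix, 24, 5, ATL, 24), (10, Cal, red, Nova, 2, 5, ATL, 16), (10, Cal, red, Nova, 2, 5, ATL, 24), (7, Xia, black, Zephyr, 5, 6, SEA, 15), (7, Xia, red, Vega, 33, 6, SEA, 15)}
Filtering on cost ≥ 10 leaves {(10, Cal, green, Beta, 39, 5, ATL, 16), (10, Cal, green, Beta, 39, 5, ATL, 24), (10, Cal, grey, Helix, 24, 5, ATL, 16), (10, Cal, grey, Helix, 24, 5, ATL, 24), (10, Cal, red, Nova, 2, 5, ATL, 16), (10, Cal, red, Nova, 2, 5, ATL, 24)}.
π_{city, qty, pid} gives {(ATL, 2, 16), (ATL, 2, 24), (ATL, 24, 16), (ATL, 24, 24), (ATL, 39, 16), (ATL, 39, 24)}.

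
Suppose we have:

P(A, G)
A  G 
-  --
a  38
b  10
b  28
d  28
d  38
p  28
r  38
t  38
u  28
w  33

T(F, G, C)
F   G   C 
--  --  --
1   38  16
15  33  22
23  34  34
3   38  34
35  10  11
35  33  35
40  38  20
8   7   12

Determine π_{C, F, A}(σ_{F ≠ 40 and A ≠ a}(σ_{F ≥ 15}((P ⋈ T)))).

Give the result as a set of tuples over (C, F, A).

P ⋈ T (natural join on G): {(a, 38, 1, 16), (a, 38, 3, 34), (a, 38, 40, 20), (b, 10, 35, 11), (d, 38, 1, 16), (d, 38, 3, 34), (d, 38, 40, 20), (r, 38, 1, 16), (r, 38, 3, 34), (r, 38, 40, 20), (t, 38, 1, 16), (t, 38, 3, 34), (t, 38, 40, 20), (w, 33, 15, 22), (w, 33, 35, 35)}
Filtering on F ≥ 15 leaves {(a, 38, 40, 20), (b, 10, 35, 11), (d, 38, 40, 20), (r, 38, 40, 20), (t, 38, 40, 20), (w, 33, 15, 22), (w, 33, 35, 35)}.
Filtering on F ≠ 40 and A ≠ a leaves {(b, 10, 35, 11), (w, 33, 15, 22), (w, 33, 35, 35)}.
Projecting to C, F, A: {(11, 35, b), (22, 15, w), (35, 35, w)}

{(11, 35, b), (22, 15, w), (35, 35, w)}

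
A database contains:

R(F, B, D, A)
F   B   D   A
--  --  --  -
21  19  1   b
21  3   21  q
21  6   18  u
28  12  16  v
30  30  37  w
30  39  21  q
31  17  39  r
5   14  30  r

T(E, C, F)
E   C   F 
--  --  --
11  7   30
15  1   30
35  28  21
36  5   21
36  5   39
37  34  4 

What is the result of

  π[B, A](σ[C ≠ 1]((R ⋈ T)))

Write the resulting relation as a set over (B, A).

Natural join on F: {(21, 19, 1, b, 35, 28), (21, 19, 1, b, 36, 5), (21, 3, 21, q, 35, 28), (21, 3, 21, q, 36, 5), (21, 6, 18, u, 35, 28), (21, 6, 18, u, 36, 5), (30, 30, 37, w, 11, 7), (30, 30, 37, w, 15, 1), (30, 39, 21, q, 11, 7), (30, 39, 21, q, 15, 1)}
Apply σ_{C ≠ 1}; surviving tuples: {(21, 19, 1, b, 35, 28), (21, 19, 1, b, 36, 5), (21, 3, 21, q, 35, 28), (21, 3, 21, q, 36, 5), (21, 6, 18, u, 35, 28), (21, 6, 18, u, 36, 5), (30, 30, 37, w, 11, 7), (30, 39, 21, q, 11, 7)}
Projecting to B, A (3 duplicate(s) eliminated): {(19, b), (3, q), (30, w), (39, q), (6, u)}

{(19, b), (3, q), (30, w), (39, q), (6, u)}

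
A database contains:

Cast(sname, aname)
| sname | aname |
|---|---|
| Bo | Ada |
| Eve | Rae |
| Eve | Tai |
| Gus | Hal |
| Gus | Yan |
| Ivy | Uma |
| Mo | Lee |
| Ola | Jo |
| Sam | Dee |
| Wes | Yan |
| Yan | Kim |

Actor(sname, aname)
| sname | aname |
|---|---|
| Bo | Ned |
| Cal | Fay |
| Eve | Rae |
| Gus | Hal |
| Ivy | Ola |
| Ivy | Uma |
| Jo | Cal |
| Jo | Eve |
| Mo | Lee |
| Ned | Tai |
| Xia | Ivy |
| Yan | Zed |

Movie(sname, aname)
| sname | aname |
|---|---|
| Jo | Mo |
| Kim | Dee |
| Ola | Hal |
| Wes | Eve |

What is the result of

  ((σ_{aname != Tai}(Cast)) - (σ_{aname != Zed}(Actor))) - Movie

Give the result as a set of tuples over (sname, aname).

Apply σ_{aname != Tai}; surviving tuples: {(Bo, Ada), (Eve, Rae), (Gus, Hal), (Gus, Yan), (Ivy, Uma), (Mo, Lee), (Ola, Jo), (Sam, Dee), (Wes, Yan), (Yan, Kim)}
Apply σ_{aname != Zed}; surviving tuples: {(Bo, Ned), (Cal, Fay), (Eve, Rae), (Gus, Hal), (Ivy, Ola), (Ivy, Uma), (Jo, Cal), (Jo, Eve), (Mo, Lee), (Ned, Tai), (Xia, Ivy)}
Taking the difference: {(Bo, Ada), (Gus, Yan), (Ola, Jo), (Sam, Dee), (Wes, Yan), (Yan, Kim)}
Taking the difference: {(Bo, Ada), (Gus, Yan), (Ola, Jo), (Sam, Dee), (Wes, Yan), (Yan, Kim)}

{(Bo, Ada), (Gus, Yan), (Ola, Jo), (Sam, Dee), (Wes, Yan), (Yan, Kim)}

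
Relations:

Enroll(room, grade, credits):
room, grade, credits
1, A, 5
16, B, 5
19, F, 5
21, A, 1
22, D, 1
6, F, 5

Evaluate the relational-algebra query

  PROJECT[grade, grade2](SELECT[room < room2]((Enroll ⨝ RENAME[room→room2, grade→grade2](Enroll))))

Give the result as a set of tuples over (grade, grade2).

ρ[room→room2, grade→grade2]: schema becomes (room2, grade2, credits); tuples unchanged.
Enroll ⋈ RENAME[room→room2, grade→grade2](Enroll) (natural join on credits): {(1, A, 5, 1, A), (1, A, 5, 16, B), (1, A, 5, 19, F), (1, A, 5, 6, F), (16, B, 5, 1, A), (16, B, 5, 16, B), (16, B, 5, 19, F), (16, B, 5, 6, F), (19, F, 5, 1, A), (19, F, 5, 16, B), (19, F, 5, 19, F), (19, F, 5, 6, F), (21, A, 1, 21, A), (21, A, 1, 22, D), (22, D, 1, 21, A), (22, D, 1, 22, D), (6, F, 5, 1, A), (6, F, 5, 16, B), (6, F, 5, 19, F), (6, F, 5, 6, F)}
Filtering on room < room2 leaves {(1, A, 5, 16, B), (1, A, 5, 19, F), (1, A, 5, 6, F), (16, B, 5, 19, F), (21, A, 1, 22, D), (6, F, 5, 16, B), (6, F, 5, 19, F)}.
π[grade, grade2]: project onto (grade, grade2) (1 duplicate(s) eliminated) → {(A, B), (A, D), (A, F), (B, F), (F, B), (F, F)}

{(A, B), (A, D), (A, F), (B, F), (F, B), (F, F)}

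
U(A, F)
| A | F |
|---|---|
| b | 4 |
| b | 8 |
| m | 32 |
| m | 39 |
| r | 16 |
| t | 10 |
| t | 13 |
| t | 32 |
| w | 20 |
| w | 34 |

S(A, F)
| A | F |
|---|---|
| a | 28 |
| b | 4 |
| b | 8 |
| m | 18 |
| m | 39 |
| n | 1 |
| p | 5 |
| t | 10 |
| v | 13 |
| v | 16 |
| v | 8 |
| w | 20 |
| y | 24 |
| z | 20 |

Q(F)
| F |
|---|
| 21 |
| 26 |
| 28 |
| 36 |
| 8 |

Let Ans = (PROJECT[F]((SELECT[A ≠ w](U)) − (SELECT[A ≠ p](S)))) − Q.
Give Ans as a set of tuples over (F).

σ[A ≠ w]: keep tuples satisfying A ≠ w → {(b, 4), (b, 8), (m, 32), (m, 39), (r, 16), (t, 10), (t, 13), (t, 32)}
σ[A ≠ p]: keep tuples satisfying A ≠ p → {(a, 28), (b, 4), (b, 8), (m, 18), (m, 39), (n, 1), (t, 10), (v, 13), (v, 16), (v, 8), (w, 20), (y, 24), (z, 20)}
Taking the difference: {(m, 32), (r, 16), (t, 13), (t, 32)}
Keep only column(s) F (1 duplicate(s) eliminated): {13, 16, 32}
Taking the difference: {13, 16, 32}

{13, 16, 32}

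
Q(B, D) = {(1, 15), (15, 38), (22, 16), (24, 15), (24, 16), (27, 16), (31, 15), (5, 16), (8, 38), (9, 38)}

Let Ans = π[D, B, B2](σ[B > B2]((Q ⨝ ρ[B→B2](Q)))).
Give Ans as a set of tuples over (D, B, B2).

ρ[B→B2]: schema becomes (B2, D); tuples unchanged.
Natural join on D: {(1, 15, 1), (1, 15, 24), (1, 15, 31), (15, 38, 15), (15, 38, 8), (15, 38, 9), (22, 16, 22), (22, 16, 24), (22, 16, 27), (22, 16, 5), (24, 15, 1), (24, 15, 24), (24, 15, 31), (24, 16, 22), (24, 16, 24), (24, 16, 27), (24, 16, 5), (27, 16, 22), (27, 16, 24), (27, 16, 27), (27, 16, 5), (31, 15, 1), (31, 15, 24), (31, 15, 31), (5, 16, 22), (5, 16, 24), (5, 16, 27), (5, 16, 5), (8, 38, 15), (8, 38, 8), (8, 38, 9), (9, 38, 15), (9, 38, 8), (9, 38, 9)}
Apply σ_{B > B2}; surviving tuples: {(15, 38, 8), (15, 38, 9), (22, 16, 5), (24, 15, 1), (24, 16, 22), (24, 16, 5), (27, 16, 22), (27, 16, 24), (27, 16, 5), (31, 15, 1), (31, 15, 24), (9, 38, 8)}
π[D, B, B2]: project onto (D, B, B2) → {(15, 24, 1), (15, 31, 1), (15, 31, 24), (16, 22, 5), (16, 24, 22), (16, 24, 5), (16, 27, 22), (16, 27, 24), (16, 27, 5), (38, 15, 8), (38, 15, 9), (38, 9, 8)}

{(15, 24, 1), (15, 31, 1), (15, 31, 24), (16, 22, 5), (16, 24, 22), (16, 24, 5), (16, 27, 22), (16, 27, 24), (16, 27, 5), (38, 15, 8), (38, 15, 9), (38, 9, 8)}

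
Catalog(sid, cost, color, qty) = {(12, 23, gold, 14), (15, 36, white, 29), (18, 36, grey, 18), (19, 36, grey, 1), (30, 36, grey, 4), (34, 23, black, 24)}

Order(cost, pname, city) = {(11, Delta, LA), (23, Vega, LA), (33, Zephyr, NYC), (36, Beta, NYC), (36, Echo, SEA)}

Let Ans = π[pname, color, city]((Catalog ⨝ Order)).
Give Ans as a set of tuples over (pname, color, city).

{(Beta, grey, NYC), (Beta, white, NYC), (Echo, grey, SEA), (Echo, white, SEA), (Vega, black, LA), (Vega, gold, LA)}

Joining Catalog and Order on cost yields {(12, 23, gold, 14, Vega, LA), (15, 36, white, 29, Beta, NYC), (15, 36, white, 29, Echo, SEA), (18, 36, grey, 18, Beta, NYC), (18, 36, grey, 18, Echo, SEA), (19, 36, grey, 1, Beta, NYC), (19, 36, grey, 1, Echo, SEA), (30, 36, grey, 4, Beta, NYC), (30, 36, grey, 4, Echo, SEA), (34, 23, black, 24, Vega, LA)}.
π[pname, color, city]: project onto (pname, color, city) (4 duplicate(s) eliminated) → {(Beta, grey, NYC), (Beta, white, NYC), (Echo, grey, SEA), (Echo, white, SEA), (Vega, black, LA), (Vega, gold, LA)}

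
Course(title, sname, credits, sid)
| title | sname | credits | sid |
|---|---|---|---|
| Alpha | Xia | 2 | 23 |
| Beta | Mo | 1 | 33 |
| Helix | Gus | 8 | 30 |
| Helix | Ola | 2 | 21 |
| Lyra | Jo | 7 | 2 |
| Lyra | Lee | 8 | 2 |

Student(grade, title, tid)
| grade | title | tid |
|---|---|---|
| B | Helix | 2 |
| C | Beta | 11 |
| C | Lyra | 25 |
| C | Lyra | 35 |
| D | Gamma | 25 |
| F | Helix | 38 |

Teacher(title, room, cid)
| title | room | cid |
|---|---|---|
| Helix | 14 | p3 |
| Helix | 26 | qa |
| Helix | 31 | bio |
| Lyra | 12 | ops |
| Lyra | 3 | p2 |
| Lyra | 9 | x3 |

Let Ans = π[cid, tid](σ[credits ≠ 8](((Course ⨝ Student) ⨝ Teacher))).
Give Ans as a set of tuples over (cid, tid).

{(bio, 2), (bio, 38), (ops, 25), (ops, 35), (p2, 25), (p2, 35), (p3, 2), (p3, 38), (qa, 2), (qa, 38), (x3, 25), (x3, 35)}

Natural join on title: {(Beta, Mo, 1, 33, C, 11), (Helix, Gus, 8, 30, B, 2), (Helix, Gus, 8, 30, F, 38), (Helix, Ola, 2, 21, B, 2), (Helix, Ola, 2, 21, F, 38), (Lyra, Jo, 7, 2, C, 25), (Lyra, Jo, 7, 2, C, 35), (Lyra, Lee, 8, 2, C, 25), (Lyra, Lee, 8, 2, C, 35)}
Natural join on title: {(Helix, Gus, 8, 30, B, 2, 14, p3), (Helix, Gus, 8, 30, B, 2, 26, qa), (Helix, Gus, 8, 30, B, 2, 31, bio), (Helix, Gus, 8, 30, F, 38, 14, p3), (Helix, Gus, 8, 30, F, 38, 26, qa), (Helix, Gus, 8, 30, F, 38, 31, bio), (Helix, Ola, 2, 21, B, 2, 14, p3), (Helix, Ola, 2, 21, B, 2, 26, qa), (Helix, Ola, 2, 21, B, 2, 31, bio), (Helix, Ola, 2, 21, F, 38, 14, p3), (Helix, Ola, 2, 21, F, 38, 26, qa), (Helix, Ola, 2, 21, F, 38, 31, bio), (Lyra, Jo, 7, 2, C, 25, 12, ops), (Lyra, Jo, 7, 2, C, 25, 3, p2), (Lyra, Jo, 7, 2, C, 25, 9, x3), (Lyra, Jo, 7, 2, C, 35, 12, ops), (Lyra, Jo, 7, 2, C, 35, 3, p2), (Lyra, Jo, 7, 2, C, 35, 9, x3), (Lyra, Lee, 8, 2, C, 25, 12, ops), (Lyra, Lee, 8, 2, C, 25, 3, p2), (Lyra, Lee, 8, 2, C, 25, 9, x3), (Lyra, Lee, 8, 2, C, 35, 12, ops), (Lyra, Lee, 8, 2, C, 35, 3, p2), (Lyra, Lee, 8, 2, C, 35, 9, x3)}
Apply σ_{credits ≠ 8}; surviving tuples: {(Helix, Ola, 2, 21, B, 2, 14, p3), (Helix, Ola, 2, 21, B, 2, 26, qa), (Helix, Ola, 2, 21, B, 2, 31, bio), (Helix, Ola, 2, 21, F, 38, 14, p3), (Helix, Ola, 2, 21, F, 38, 26, qa), (Helix, Ola, 2, 21, F, 38, 31, bio), (Lyra, Jo, 7, 2, C, 25, 12, ops), (Lyra, Jo, 7, 2, C, 25, 3, p2), (Lyra, Jo, 7, 2, C, 25, 9, x3), (Lyra, Jo, 7, 2, C, 35, 12, ops), (Lyra, Jo, 7, 2, C, 35, 3, p2), (Lyra, Jo, 7, 2, C, 35, 9, x3)}
π[cid, tid]: project onto (cid, tid) → {(bio, 2), (bio, 38), (ops, 25), (ops, 35), (p2, 25), (p2, 35), (p3, 2), (p3, 38), (qa, 2), (qa, 38), (x3, 25), (x3, 35)}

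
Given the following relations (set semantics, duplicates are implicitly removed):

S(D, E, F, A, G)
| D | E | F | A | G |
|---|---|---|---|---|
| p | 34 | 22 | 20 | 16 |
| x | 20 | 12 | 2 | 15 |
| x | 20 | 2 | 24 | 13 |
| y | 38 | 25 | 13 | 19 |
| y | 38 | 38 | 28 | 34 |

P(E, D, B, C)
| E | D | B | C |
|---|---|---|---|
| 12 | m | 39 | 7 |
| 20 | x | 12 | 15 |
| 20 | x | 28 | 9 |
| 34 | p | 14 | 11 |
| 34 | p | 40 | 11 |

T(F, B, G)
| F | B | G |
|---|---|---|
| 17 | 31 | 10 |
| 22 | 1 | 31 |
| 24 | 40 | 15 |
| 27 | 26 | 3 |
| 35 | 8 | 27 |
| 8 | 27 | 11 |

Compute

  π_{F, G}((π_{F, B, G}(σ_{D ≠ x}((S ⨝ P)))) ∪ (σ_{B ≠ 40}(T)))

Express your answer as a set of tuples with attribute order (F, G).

{(17, 10), (22, 16), (22, 31), (27, 3), (35, 27), (8, 11)}

Joining S and P on D, E yields {(p, 34, 22, 20, 16, 14, 11), (p, 34, 22, 20, 16, 40, 11), (x, 20, 12, 2, 15, 12, 15), (x, 20, 12, 2, 15, 28, 9), (x, 20, 2, 24, 13, 12, 15), (x, 20, 2, 24, 13, 28, 9)}.
Selection D ≠ x: {(p, 34, 22, 20, 16, 14, 11), (p, 34, 22, 20, 16, 40, 11)}
π[F, B, G]: project onto (F, B, G) → {(22, 14, 16), (22, 40, 16)}
Selection B ≠ 40: {(17, 31, 10), (22, 1, 31), (27, 26, 3), (35, 8, 27), (8, 27, 11)}
Union: {(22, 14, 16), (22, 40, 16)} with {(17, 31, 10), (22, 1, 31), (27, 26, 3), (35, 8, 27), (8, 27, 11)} → {(17, 31, 10), (22, 1, 31), (22, 14, 16), (22, 40, 16), (27, 26, 3), (35, 8, 27), (8, 27, 11)}
π[F, G]: project onto (F, G) (1 duplicate(s) eliminated) → {(17, 10), (22, 16), (22, 31), (27, 3), (35, 27), (8, 11)}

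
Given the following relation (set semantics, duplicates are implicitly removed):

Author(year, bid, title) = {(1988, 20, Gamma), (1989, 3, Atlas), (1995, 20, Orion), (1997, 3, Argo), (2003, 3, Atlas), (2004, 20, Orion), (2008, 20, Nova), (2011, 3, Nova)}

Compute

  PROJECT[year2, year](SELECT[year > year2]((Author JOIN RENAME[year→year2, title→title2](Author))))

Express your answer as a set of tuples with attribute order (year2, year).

ρ[year→year2, title→title2]: schema becomes (year2, bid, title2); tuples unchanged.
Natural join on bid: {(1988, 20, Gamma, 1988, Gamma), (1988, 20, Gamma, 1995, Orion), (1988, 20, Gamma, 2004, Orion), (1988, 20, Gamma, 2008, Nova), (1989, 3, Atlas, 1989, Atlas), (1989, 3, Atlas, 1997, Argo), (1989, 3, Atlas, 2003, Atlas), (1989, 3, Atlas, 2011, Nova), (1995, 20, Orion, 1988, Gamma), (1995, 20, Orion, 1995, Orion), (1995, 20, Orion, 2004, Orion), (1995, 20, Orion, 2008, Nova), (1997, 3, Argo, 1989, Atlas), (1997, 3, Argo, 1997, Argo), (1997, 3, Argo, 2003, Atlas), (1997, 3, Argo, 2011, Nova), (2003, 3, Atlas, 1989, Atlas), (2003, 3, Atlas, 1997, Argo), (2003, 3, Atlas, 2003, Atlas), (2003, 3, Atlas, 2011, Nova), (2004, 20, Orion, 1988, Gamma), (2004, 20, Orion, 1995, Orion), (2004, 20, Orion, 2004, Orion), (2004, 20, Orion, 2008, Nova), (2008, 20, Nova, 1988, Gamma), (2008, 20, Nova, 1995, Orion), (2008, 20, Nova, 2004, Orion), (2008, 20, Nova, 2008, Nova), (2011, 3, Nova, 1989, Atlas), (2011, 3, Nova, 1997, Argo), (2011, 3, Nova, 2003, Atlas), (2011, 3, Nova, 2011, Nova)}
Selection year > year2: {(1995, 20, Orion, 1988, Gamma), (1997, 3, Argo, 1989, Atlas), (2003, 3, Atlas, 1989, Atlas), (2003, 3, Atlas, 1997, Argo), (2004, 20, Orion, 1988, Gamma), (2004, 20, Orion, 1995, Orion), (2008, 20, Nova, 1988, Gamma), (2008, 20, Nova, 1995, Orion), (2008, 20, Nova, 2004, Orion), (2011, 3, Nova, 1989, Atlas), (2011, 3, Nova, 1997, Argo), (2011, 3, Nova, 2003, Atlas)}
Keep only column(s) year2, year: {(1988, 1995), (1988, 2004), (1988, 2008), (1989, 1997), (1989, 2003), (1989, 2011), (1995, 2004), (1995, 2008), (1997, 2003), (1997, 2011), (2003, 2011), (2004, 2008)}

{(1988, 1995), (1988, 2004), (1988, 2008), (1989, 1997), (1989, 2003), (1989, 2011), (1995, 2004), (1995, 2008), (1997, 2003), (1997, 2011), (2003, 2011), (2004, 2008)}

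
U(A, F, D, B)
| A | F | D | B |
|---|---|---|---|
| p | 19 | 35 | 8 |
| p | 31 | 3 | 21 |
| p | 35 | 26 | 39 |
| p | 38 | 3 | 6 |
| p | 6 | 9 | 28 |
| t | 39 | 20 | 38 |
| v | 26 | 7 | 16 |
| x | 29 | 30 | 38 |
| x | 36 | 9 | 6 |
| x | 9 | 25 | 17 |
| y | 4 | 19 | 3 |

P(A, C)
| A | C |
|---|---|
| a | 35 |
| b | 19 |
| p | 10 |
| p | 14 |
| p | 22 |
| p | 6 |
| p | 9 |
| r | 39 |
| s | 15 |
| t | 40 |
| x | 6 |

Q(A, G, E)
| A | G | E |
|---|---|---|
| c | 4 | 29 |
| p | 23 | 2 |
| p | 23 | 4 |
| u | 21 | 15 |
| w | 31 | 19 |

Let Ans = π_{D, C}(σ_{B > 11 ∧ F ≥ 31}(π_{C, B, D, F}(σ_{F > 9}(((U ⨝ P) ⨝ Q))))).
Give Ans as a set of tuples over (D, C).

Natural join on A: {(p, 19, 35, 8, 10), (p, 19, 35, 8, 14), (p, 19, 35, 8, 22), (p, 19, 35, 8, 6), (p, 19, 35, 8, 9), (p, 31, 3, 21, 10), (p, 31, 3, 21, 14), (p, 31, 3, 21, 22), (p, 31, 3, 21, 6), (p, 31, 3, 21, 9), (p, 35, 26, 39, 10), (p, 35, 26, 39, 14), (p, 35, 26, 39, 22), (p, 35, 26, 39, 6), (p, 35, 26, 39, 9), (p, 38, 3, 6, 10), (p, 38, 3, 6, 14), (p, 38, 3, 6, 22), (p, 38, 3, 6, 6), (p, 38, 3, 6, 9), (p, 6, 9, 28, 10), (p, 6, 9, 28, 14), (p, 6, 9, 28, 22), (p, 6, 9, 28, 6), (p, 6, 9, 28, 9), (t, 39, 20, 38, 40), (x, 29, 30, 38, 6), (x, 36, 9, 6, 6), (x, 9, 25, 17, 6)}
Natural join on A: {(p, 19, 35, 8, 10, 23, 2), (p, 19, 35, 8, 10, 23, 4), (p, 19, 35, 8, 14, 23, 2), (p, 19, 35, 8, 14, 23, 4), (p, 19, 35, 8, 22, 23, 2), (p, 19, 35, 8, 22, 23, 4), (p, 19, 35, 8, 6, 23, 2), (p, 19, 35, 8, 6, 23, 4), (p, 19, 35, 8, 9, 23, 2), (p, 19, 35, 8, 9, 23, 4), (p, 31, 3, 21, 10, 23, 2), (p, 31, 3, 21, 10, 23, 4), (p, 31, 3, 21, 14, 23, 2), (p, 31, 3, 21, 14, 23, 4), (p, 31, 3, 21, 22, 23, 2), (p, 31, 3, 21, 22, 23, 4), (p, 31, 3, 21, 6, 23, 2), (p, 31, 3, 21, 6, 23, 4), (p, 31, 3, 21, 9, 23, 2), (p, 31, 3, 21, 9, 23, 4), (p, 35, 26, 39, 10, 23, 2), (p, 35, 26, 39, 10, 23, 4), (p, 35, 26, 39, 14, 23, 2), (p, 35, 26, 39, 14, 23, 4), (p, 35, 26, 39, 22, 23, 2), (p, 35, 26, 39, 22, 23, 4), (p, 35, 26, 39, 6, 23, 2), (p, 35, 26, 39, 6, 23, 4), (p, 35, 26, 39, 9, 23, 2), (p, 35, 26, 39, 9, 23, 4), (p, 38, 3, 6, 10, 23, 2), (p, 38, 3, 6, 10, 23, 4), (p, 38, 3, 6, 14, 23, 2), (p, 38, 3, 6, 14, 23, 4), (p, 38, 3, 6, 22, 23, 2), (p, 38, 3, 6, 22, 23, 4), (p, 38, 3, 6, 6, 23, 2), (p, 38, 3, 6, 6, 23, 4), (p, 38, 3, 6, 9, 23, 2), (p, 38, 3, 6, 9, 23, 4), (p, 6, 9, 28, 10, 23, 2), (p, 6, 9, 28, 10, 23, 4), (p, 6, 9, 28, 14, 23, 2), (p, 6, 9, 28, 14, 23, 4), (p, 6, 9, 28, 22, 23, 2), (p, 6, 9, 28, 22, 23, 4), (p, 6, 9, 28, 6, 23, 2), (p, 6, 9, 28, 6, 23, 4), (p, 6, 9, 28, 9, 23, 2), (p, 6, 9, 28, 9, 23, 4)}
Filtering on F > 9 leaves {(p, 19, 35, 8, 10, 23, 2), (p, 19, 35, 8, 10, 23, 4), (p, 19, 35, 8, 14, 23, 2), (p, 19, 35, 8, 14, 23, 4), (p, 19, 35, 8, 22, 23, 2), (p, 19, 35, 8, 22, 23, 4), (p, 19, 35, 8, 6, 23, 2), (p, 19, 35, 8, 6, 23, 4), (p, 19, 35, 8, 9, 23, 2), (p, 19, 35, 8, 9, 23, 4), (p, 31, 3, 21, 10, 23, 2), (p, 31, 3, 21, 10, 23, 4), (p, 31, 3, 21, 14, 23, 2), (p, 31, 3, 21, 14, 23, 4), (p, 31, 3, 21, 22, 23, 2), (p, 31, 3, 21, 22, 23, 4), (p, 31, 3, 21, 6, 23, 2), (p, 31, 3, 21, 6, 23, 4), (p, 31, 3, 21, 9, 23, 2), (p, 31, 3, 21, 9, 23, 4), (p, 35, 26, 39, 10, 23, 2), (p, 35, 26, 39, 10, 23, 4), (p, 35, 26, 39, 14, 23, 2), (p, 35, 26, 39, 14, 23, 4), (p, 35, 26, 39, 22, 23, 2), (p, 35, 26, 39, 22, 23, 4), (p, 35, 26, 39, 6, 23, 2), (p, 35, 26, 39, 6, 23, 4), (p, 35, 26, 39, 9, 23, 2), (p, 35, 26, 39, 9, 23, 4), (p, 38, 3, 6, 10, 23, 2), (p, 38, 3, 6, 10, 23, 4), (p, 38, 3, 6, 14, 23, 2), (p, 38, 3, 6, 14, 23, 4), (p, 38, 3, 6, 22, 23, 2), (p, 38, 3, 6, 22, 23, 4), (p, 38, 3, 6, 6, 23, 2), (p, 38, 3, 6, 6, 23, 4), (p, 38, 3, 6, 9, 23, 2), (p, 38, 3, 6, 9, 23, 4)}.
Projecting to C, B, D, F (20 duplicate(s) eliminated): {(10, 21, 3, 31), (10, 39, 26, 35), (10, 6, 3, 38), (10, 8, 35, 19), (14, 21, 3, 31), (14, 39, 26, 35), (14, 6, 3, 38), (14, 8, 35, 19), (22, 21, 3, 31), (22, 39, 26, 35), (22, 6, 3, 38), (22, 8, 35, 19), (6, 21, 3, 31), (6, 39, 26, 35), (6, 6, 3, 38), (6, 8, 35, 19), (9, 21, 3, 31), (9, 39, 26, 35), (9, 6, 3, 38), (9, 8, 35, 19)}
Filtering on B > 11 ∧ F ≥ 31 leaves {(10, 21, 3, 31), (10, 39, 26, 35), (14, 21, 3, 31), (14, 39, 26, 35), (22, 21, 3, 31), (22, 39, 26, 35), (6, 21, 3, 31), (6, 39, 26, 35), (9, 21, 3, 31), (9, 39, 26, 35)}.
Projecting to D, C: {(26, 10), (26, 14), (26, 22), (26, 6), (26, 9), (3, 10), (3, 14), (3, 22), (3, 6), (3, 9)}

{(26, 10), (26, 14), (26, 22), (26, 6), (26, 9), (3, 10), (3, 14), (3, 22), (3, 6), (3, 9)}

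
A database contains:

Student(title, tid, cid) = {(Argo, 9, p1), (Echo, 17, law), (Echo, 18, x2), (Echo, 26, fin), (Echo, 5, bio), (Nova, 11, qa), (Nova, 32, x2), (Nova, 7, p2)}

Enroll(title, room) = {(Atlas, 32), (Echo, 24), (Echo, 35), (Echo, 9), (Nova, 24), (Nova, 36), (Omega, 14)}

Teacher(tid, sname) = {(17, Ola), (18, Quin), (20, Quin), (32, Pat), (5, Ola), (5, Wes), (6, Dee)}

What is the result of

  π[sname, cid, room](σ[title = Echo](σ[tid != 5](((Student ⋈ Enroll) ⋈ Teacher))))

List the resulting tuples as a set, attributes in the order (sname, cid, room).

{(Ola, law, 24), (Ola, law, 35), (Ola, law, 9), (Quin, x2, 24), (Quin, x2, 35), (Quin, x2, 9)}

Joining Student and Enroll on title yields {(Echo, 17, law, 24), (Echo, 17, law, 35), (Echo, 17, law, 9), (Echo, 18, x2, 24), (Echo, 18, x2, 35), (Echo, 18, x2, 9), (Echo, 26, fin, 24), (Echo, 26, fin, 35), (Echo, 26, fin, 9), (Echo, 5, bio, 24), (Echo, 5, bio, 35), (Echo, 5, bio, 9), (Nova, 11, qa, 24), (Nova, 11, qa, 36), (Nova, 32, x2, 24), (Nova, 32, x2, 36), (Nova, 7, p2, 24), (Nova, 7, p2, 36)}.
Joining (Student ⋈ Enroll) and Teacher on tid yields {(Echo, 17, law, 24, Ola), (Echo, 17, law, 35, Ola), (Echo, 17, law, 9, Ola), (Echo, 18, x2, 24, Quin), (Echo, 18, x2, 35, Quin), (Echo, 18, x2, 9, Quin), (Echo, 5, bio, 24, Ola), (Echo, 5, bio, 24, Wes), (Echo, 5, bio, 35, Ola), (Echo, 5, bio, 35, Wes), (Echo, 5, bio, 9, Ola), (Echo, 5, bio, 9, Wes), (Nova, 32, x2, 24, Pat), (Nova, 32, x2, 36, Pat)}.
Apply σ_{tid != 5}; surviving tuples: {(Echo, 17, law, 24, Ola), (Echo, 17, law, 35, Ola), (Echo, 17, law, 9, Ola), (Echo, 18, x2, 24, Quin), (Echo, 18, x2, 35, Quin), (Echo, 18, x2, 9, Quin), (Nova, 32, x2, 24, Pat), (Nova, 32, x2, 36, Pat)}
Apply σ_{title = Echo}; surviving tuples: {(Echo, 17, law, 24, Ola), (Echo, 17, law, 35, Ola), (Echo, 17, law, 9, Ola), (Echo, 18, x2, 24, Quin), (Echo, 18, x2, 35, Quin), (Echo, 18, x2, 9, Quin)}
Projecting to sname, cid, room: {(Ola, law, 24), (Ola, law, 35), (Ola, law, 9), (Quin, x2, 24), (Quin, x2, 35), (Quin, x2, 9)}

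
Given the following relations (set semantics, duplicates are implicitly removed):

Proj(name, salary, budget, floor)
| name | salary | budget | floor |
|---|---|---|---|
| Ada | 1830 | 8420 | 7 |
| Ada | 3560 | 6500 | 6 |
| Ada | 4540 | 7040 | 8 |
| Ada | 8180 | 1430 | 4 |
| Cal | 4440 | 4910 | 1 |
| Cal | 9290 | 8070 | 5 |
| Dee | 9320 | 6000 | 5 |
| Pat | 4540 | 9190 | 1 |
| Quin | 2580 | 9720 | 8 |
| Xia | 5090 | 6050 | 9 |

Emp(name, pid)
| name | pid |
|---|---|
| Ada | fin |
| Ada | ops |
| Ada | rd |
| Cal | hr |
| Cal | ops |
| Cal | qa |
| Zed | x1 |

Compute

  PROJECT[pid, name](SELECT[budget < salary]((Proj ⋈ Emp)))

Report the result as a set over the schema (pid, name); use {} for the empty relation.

{(fin, Ada), (hr, Cal), (ops, Ada), (ops, Cal), (qa, Cal), (rd, Ada)}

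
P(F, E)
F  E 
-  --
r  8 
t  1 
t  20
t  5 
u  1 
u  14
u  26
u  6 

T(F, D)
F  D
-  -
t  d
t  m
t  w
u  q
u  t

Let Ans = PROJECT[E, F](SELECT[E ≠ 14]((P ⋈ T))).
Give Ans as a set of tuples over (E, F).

{(1, t), (1, u), (20, t), (26, u), (5, t), (6, u)}

Natural join on F: {(t, 1, d), (t, 1, m), (t, 1, w), (t, 20, d), (t, 20, m), (t, 20, w), (t, 5, d), (t, 5, m), (t, 5, w), (u, 1, q), (u, 1, t), (u, 14, q), (u, 14, t), (u, 26, q), (u, 26, t), (u, 6, q), (u, 6, t)}
σ[E ≠ 14]: keep tuples satisfying E ≠ 14 → {(t, 1, d), (t, 1, m), (t, 1, w), (t, 20, d), (t, 20, m), (t, 20, w), (t, 5, d), (t, 5, m), (t, 5, w), (u, 1, q), (u, 1, t), (u, 26, q), (u, 26, t), (u, 6, q), (u, 6, t)}
Projecting to E, F (9 duplicate(s) eliminated): {(1, t), (1, u), (20, t), (26, u), (5, t), (6, u)}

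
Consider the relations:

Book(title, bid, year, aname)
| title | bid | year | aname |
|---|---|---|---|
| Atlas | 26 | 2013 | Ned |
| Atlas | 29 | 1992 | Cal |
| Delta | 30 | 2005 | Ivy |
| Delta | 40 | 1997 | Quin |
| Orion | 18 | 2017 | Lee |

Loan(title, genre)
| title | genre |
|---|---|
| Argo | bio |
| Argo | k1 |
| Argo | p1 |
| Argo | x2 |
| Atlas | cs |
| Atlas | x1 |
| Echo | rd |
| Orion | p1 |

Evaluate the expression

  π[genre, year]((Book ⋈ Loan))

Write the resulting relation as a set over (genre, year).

Joining Book and Loan on title yields {(Atlas, 26, 2013, Ned, cs), (Atlas, 26, 2013, Ned, x1), (Atlas, 29, 1992, Cal, cs), (Atlas, 29, 1992, Cal, x1), (Orion, 18, 2017, Lee, p1)}.
π_{genre, year} gives {(cs, 1992), (cs, 2013), (p1, 2017), (x1, 1992), (x1, 2013)}.

{(cs, 1992), (cs, 2013), (p1, 2017), (x1, 1992), (x1, 2013)}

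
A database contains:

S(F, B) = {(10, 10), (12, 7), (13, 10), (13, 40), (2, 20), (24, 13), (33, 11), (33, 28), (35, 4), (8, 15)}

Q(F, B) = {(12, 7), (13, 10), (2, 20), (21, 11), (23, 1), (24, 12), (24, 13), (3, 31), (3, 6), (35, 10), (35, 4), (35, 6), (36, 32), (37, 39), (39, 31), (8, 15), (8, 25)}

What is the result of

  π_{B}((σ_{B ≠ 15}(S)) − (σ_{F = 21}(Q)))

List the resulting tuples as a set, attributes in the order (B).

{10, 11, 13, 20, 28, 4, 40, 7}

Apply σ_{B ≠ 15}; surviving tuples: {(10, 10), (12, 7), (13, 10), (13, 40), (2, 20), (24, 13), (33, 11), (33, 28), (35, 4)}
Apply σ_{F = 21}; surviving tuples: {(21, 11)}
Difference: {(10, 10), (12, 7), (13, 10), (13, 40), (2, 20), (24, 13), (33, 11), (33, 28), (35, 4)} with {(21, 11)} → {(10, 10), (12, 7), (13, 10), (13, 40), (2, 20), (24, 13), (33, 11), (33, 28), (35, 4)}
Projecting to B (1 duplicate(s) eliminated): {10, 11, 13, 20, 28, 4, 40, 7}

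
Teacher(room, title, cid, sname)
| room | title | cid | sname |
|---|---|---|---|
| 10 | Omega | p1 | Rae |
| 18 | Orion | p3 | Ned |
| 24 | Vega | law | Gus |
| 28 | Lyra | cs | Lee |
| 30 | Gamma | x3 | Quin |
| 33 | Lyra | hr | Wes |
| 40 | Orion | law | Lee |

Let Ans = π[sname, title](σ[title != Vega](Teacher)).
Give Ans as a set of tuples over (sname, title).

{(Lee, Lyra), (Lee, Orion), (Ned, Orion), (Quin, Gamma), (Rae, Omega), (Wes, Lyra)}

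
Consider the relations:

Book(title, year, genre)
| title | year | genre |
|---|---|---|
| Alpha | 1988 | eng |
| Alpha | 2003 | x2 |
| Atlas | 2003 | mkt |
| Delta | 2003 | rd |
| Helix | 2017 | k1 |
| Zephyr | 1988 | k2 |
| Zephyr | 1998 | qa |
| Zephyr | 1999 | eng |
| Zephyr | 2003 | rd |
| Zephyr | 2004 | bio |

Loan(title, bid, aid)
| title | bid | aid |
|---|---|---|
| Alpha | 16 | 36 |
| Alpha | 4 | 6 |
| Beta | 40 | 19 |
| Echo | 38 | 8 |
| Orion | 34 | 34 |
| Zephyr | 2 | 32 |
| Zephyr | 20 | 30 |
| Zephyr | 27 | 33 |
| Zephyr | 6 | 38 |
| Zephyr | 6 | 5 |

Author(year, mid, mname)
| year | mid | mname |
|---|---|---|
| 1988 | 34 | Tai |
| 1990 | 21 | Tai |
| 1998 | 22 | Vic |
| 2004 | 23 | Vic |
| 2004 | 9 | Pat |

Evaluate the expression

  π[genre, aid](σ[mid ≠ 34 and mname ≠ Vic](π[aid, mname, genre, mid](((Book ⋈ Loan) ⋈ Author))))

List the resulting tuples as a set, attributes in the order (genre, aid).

Joining Book and Loan on title yields {(Alpha, 1988, eng, 16, 36), (Alpha, 1988, eng, 4, 6), (Alpha, 2003, x2, 16, 36), (Alpha, 2003, x2, 4, 6), (Zephyr, 1988, k2, 2, 32), (Zephyr, 1988, k2, 20, 30), (Zephyr, 1988, k2, 27, 33), (Zephyr, 1988, k2, 6, 38), (Zephyr, 1988, k2, 6, 5), (Zephyr, 1998, qa, 2, 32), (Zephyr, 1998, qa, 20, 30), (Zephyr, 1998, qa, 27, 33), (Zephyr, 1998, qa, 6, 38), (Zephyr, 1998, qa, 6, 5), (Zephyr, 1999, eng, 2, 32), (Zephyr, 1999, eng, 20, 30), (Zephyr, 1999, eng, 27, 33), (Zephyr, 1999, eng, 6, 38), (Zephyr, 1999, eng, 6, 5), (Zephyr, 2003, rd, 2, 32), (Zephyr, 2003, rd, 20, 30), (Zephyr, 2003, rd, 27, 33), (Zephyr, 2003, rd, 6, 38), (Zephyr, 2003, rd, 6, 5), (Zephyr, 2004, bio, 2, 32), (Zephyr, 2004, bio, 20, 30), (Zephyr, 2004, bio, 27, 33), (Zephyr, 2004, bio, 6, 38), (Zephyr, 2004, bio, 6, 5)}.
Joining (Book ⋈ Loan) and Author on year yields {(Alpha, 1988, eng, 16, 36, 34, Tai), (Alpha, 1988, eng, 4, 6, 34, Tai), (Zephyr, 1988, k2, 2, 32, 34, Tai), (Zephyr, 1988, k2, 20, 30, 34, Tai), (Zephyr, 1988, k2, 27, 33, 34, Tai), (Zephyr, 1988, k2, 6, 38, 34, Tai), (Zephyr, 1988, k2, 6, 5, 34, Tai), (Zephyr, 1998, qa, 2, 32, 22, Vic), (Zephyr, 1998, qa, 20, 30, 22, Vic), (Zephyr, 1998, qa, 27, 33, 22, Vic), (Zephyr, 1998, qa, 6, 38, 22, Vic), (Zephyr, 1998, qa, 6, 5, 22, Vic), (Zephyr, 2004, bio, 2, 32, 23, Vic), (Zephyr, 2004, bio, 2, 32, 9, Pat), (Zephyr, 2004, bio, 20, 30, 23, Vic), (Zephyr, 2004, bio, 20, 30, 9, Pat), (Zephyr, 2004, bio, 27, 33, 23, Vic), (Zephyr, 2004, bio, 27, 33, 9, Pat), (Zephyr, 2004, bio, 6, 38, 23, Vic), (Zephyr, 2004, bio, 6, 38, 9, Pat), (Zephyr, 2004, bio, 6, 5, 23, Vic), (Zephyr, 2004, bio, 6, 5, 9, Pat)}.
Projecting to aid, mname, genre, mid: {(30, Pat, bio, 9), (30, Tai, k2, 34), (30, Vic, bio, 23), (30, Vic, qa, 22), (32, Pat, bio, 9), (32, Tai, k2, 34), (32, Vic, bio, 23), (32, Vic, qa, 22), (33, Pat, bio, 9), (33, Tai, k2, 34), (33, Vic, bio, 23), (33, Vic, qa, 22), (36, Tai, eng, 34), (38, Pat, bio, 9), (38, Tai, k2, 34), (38, Vic, bio, 23), (38, Vic, qa, 22), (5, Pat, bio, 9), (5, Tai, k2, 34), (5, Vic, bio, 23), (5, Vic, qa, 22), (6, Tai, eng, 34)}
Filtering on mid ≠ 34 and mname ≠ Vic leaves {(30, Pat, bio, 9), (32, Pat, bio, 9), (33, Pat, bio, 9), (38, Pat, bio, 9), (5, Pat, bio, 9)}.
Projecting to genre, aid: {(bio, 30), (bio, 32), (bio, 33), (bio, 38), (bio, 5)}

{(bio, 30), (bio, 32), (bio, 33), (bio, 38), (bio, 5)}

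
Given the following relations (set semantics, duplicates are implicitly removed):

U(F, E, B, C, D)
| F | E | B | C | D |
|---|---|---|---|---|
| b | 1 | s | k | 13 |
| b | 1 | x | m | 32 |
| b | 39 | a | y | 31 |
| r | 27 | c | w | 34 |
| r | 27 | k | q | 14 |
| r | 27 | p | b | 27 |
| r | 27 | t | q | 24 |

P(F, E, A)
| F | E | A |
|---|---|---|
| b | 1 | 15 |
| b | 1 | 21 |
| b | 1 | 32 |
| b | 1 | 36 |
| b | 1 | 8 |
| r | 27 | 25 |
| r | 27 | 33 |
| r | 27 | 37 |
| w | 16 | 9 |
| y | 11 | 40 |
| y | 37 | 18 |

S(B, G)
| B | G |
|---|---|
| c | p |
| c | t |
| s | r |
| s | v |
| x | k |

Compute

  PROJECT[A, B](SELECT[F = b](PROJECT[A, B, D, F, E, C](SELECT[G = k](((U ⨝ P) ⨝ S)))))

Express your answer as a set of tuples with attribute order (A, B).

{(15, x), (21, x), (32, x), (36, x), (8, x)}

Joining U and P on F, E yields {(b, 1, s, k, 13, 15), (b, 1, s, k, 13, 21), (b, 1, s, k, 13, 32), (b, 1, s, k, 13, 36), (b, 1, s, k, 13, 8), (b, 1, x, m, 32, 15), (b, 1, x, m, 32, 21), (b, 1, x, m, 32, 32), (b, 1, x, m, 32, 36), (b, 1, x, m, 32, 8), (r, 27, c, w, 34, 25), (r, 27, c, w, 34, 33), (r, 27, c, w, 34, 37), (r, 27, k, q, 14, 25), (r, 27, k, q, 14, 33), (r, 27, k, q, 14, 37), (r, 27, p, b, 27, 25), (r, 27, p, b, 27, 33), (r, 27, p, b, 27, 37), (r, 27, t, q, 24, 25), (r, 27, t, q, 24, 33), (r, 27, t, q, 24, 37)}.
Joining (U ⨝ P) and S on B yields {(b, 1, s, k, 13, 15, r), (b, 1, s, k, 13, 15, v), (b, 1, s, k, 13, 21, r), (b, 1, s, k, 13, 21, v), (b, 1, s, k, 13, 32, r), (b, 1, s, k, 13, 32, v), (b, 1, s, k, 13, 36, r), (b, 1, s, k, 13, 36, v), (b, 1, s, k, 13, 8, r), (b, 1, s, k, 13, 8, v), (b, 1, x, m, 32, 15, k), (b, 1, x, m, 32, 21, k), (b, 1, x, m, 32, 32, k), (b, 1, x, m, 32, 36, k), (b, 1, x, m, 32, 8, k), (r, 27, c, w, 34, 25, p), (r, 27, c, w, 34, 25, t), (r, 27, c, w, 34, 33, p), (r, 27, c, w, 34, 33, t), (r, 27, c, w, 34, 37, p), (r, 27, c, w, 34, 37, t)}.
σ[G = k]: keep tuples satisfying G = k → {(b, 1, x, m, 32, 15, k), (b, 1, x, m, 32, 21, k), (b, 1, x, m, 32, 32, k), (b, 1, x, m, 32, 36, k), (b, 1, x, m, 32, 8, k)}
π[A, B, D, F, E, C]: project onto (A, B, D, F, E, C) → {(15, x, 32, b, 1, m), (21, x, 32, b, 1, m), (32, x, 32, b, 1, m), (36, x, 32, b, 1, m), (8, x, 32, b, 1, m)}
σ[F = b]: keep tuples satisfying F = b → {(15, x, 32, b, 1, m), (21, x, 32, b, 1, m), (32, x, 32, b, 1, m), (36, x, 32, b, 1, m), (8, x, 32, b, 1, m)}
π[A, B]: project onto (A, B) → {(15, x), (21, x), (32, x), (36, x), (8, x)}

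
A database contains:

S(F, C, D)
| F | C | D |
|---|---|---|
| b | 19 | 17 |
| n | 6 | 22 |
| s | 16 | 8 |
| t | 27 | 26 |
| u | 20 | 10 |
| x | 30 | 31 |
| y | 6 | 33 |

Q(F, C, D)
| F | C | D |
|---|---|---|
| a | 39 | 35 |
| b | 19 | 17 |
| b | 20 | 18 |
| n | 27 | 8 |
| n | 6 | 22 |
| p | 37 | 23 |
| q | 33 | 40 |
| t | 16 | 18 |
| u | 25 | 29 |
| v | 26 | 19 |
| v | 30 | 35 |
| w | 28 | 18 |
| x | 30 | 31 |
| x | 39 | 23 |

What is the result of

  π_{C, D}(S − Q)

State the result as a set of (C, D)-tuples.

Difference: {(b, 19, 17), (n, 6, 22), (s, 16, 8), (t, 27, 26), (u, 20, 10), (x, 30, 31), (y, 6, 33)} with {(a, 39, 35), (b, 19, 17), (b, 20, 18), (n, 27, 8), (n, 6, 22), (p, 37, 23), (q, 33, 40), (t, 16, 18), (u, 25, 29), (v, 26, 19), (v, 30, 35), (w, 28, 18), (x, 30, 31), (x, 39, 23)} → {(s, 16, 8), (t, 27, 26), (u, 20, 10), (y, 6, 33)}
Keep only column(s) C, D: {(16, 8), (20, 10), (27, 26), (6, 33)}

{(16, 8), (20, 10), (27, 26), (6, 33)}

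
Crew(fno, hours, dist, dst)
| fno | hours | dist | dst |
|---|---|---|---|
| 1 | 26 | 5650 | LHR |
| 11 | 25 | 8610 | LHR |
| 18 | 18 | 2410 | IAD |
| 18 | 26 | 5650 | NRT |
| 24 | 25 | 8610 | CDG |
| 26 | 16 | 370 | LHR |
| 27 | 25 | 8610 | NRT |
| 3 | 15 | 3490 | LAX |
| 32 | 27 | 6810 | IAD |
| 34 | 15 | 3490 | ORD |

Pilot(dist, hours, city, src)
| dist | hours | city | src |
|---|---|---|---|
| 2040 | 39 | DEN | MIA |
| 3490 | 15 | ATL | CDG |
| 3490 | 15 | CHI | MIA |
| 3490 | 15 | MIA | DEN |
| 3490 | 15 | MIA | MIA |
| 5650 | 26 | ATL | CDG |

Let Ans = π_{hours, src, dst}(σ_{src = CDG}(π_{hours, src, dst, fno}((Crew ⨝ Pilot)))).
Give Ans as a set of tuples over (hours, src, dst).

Natural join on hours, dist: {(1, 26, 5650, LHR, ATL, CDG), (18, 26, 5650, NRT, ATL, CDG), (3, 15, 3490, LAX, ATL, CDG), (3, 15, 3490, LAX, CHI, MIA), (3, 15, 3490, LAX, MIA, DEN), (3, 15, 3490, LAX, MIA, MIA), (34, 15, 3490, ORD, ATL, CDG), (34, 15, 3490, ORD, CHI, MIA), (34, 15, 3490, ORD, MIA, DEN), (34, 15, 3490, ORD, MIA, MIA)}
Keep only column(s) hours, src, dst, fno (2 duplicate(s) eliminated): {(15, CDG, LAX, 3), (15, CDG, ORD, 34), (15, DEN, LAX, 3), (15, DEN, ORD, 34), (15, MIA, LAX, 3), (15, MIA, ORD, 34), (26, CDG, LHR, 1), (26, CDG, NRT, 18)}
Apply σ_{src = CDG}; surviving tuples: {(15, CDG, LAX, 3), (15, CDG, ORD, 34), (26, CDG, LHR, 1), (26, CDG, NRT, 18)}
Keep only column(s) hours, src, dst: {(15, CDG, LAX), (15, CDG, ORD), (26, CDG, LHR), (26, CDG, NRT)}

{(15, CDG, LAX), (15, CDG, ORD), (26, CDG, LHR), (26, CDG, NRT)}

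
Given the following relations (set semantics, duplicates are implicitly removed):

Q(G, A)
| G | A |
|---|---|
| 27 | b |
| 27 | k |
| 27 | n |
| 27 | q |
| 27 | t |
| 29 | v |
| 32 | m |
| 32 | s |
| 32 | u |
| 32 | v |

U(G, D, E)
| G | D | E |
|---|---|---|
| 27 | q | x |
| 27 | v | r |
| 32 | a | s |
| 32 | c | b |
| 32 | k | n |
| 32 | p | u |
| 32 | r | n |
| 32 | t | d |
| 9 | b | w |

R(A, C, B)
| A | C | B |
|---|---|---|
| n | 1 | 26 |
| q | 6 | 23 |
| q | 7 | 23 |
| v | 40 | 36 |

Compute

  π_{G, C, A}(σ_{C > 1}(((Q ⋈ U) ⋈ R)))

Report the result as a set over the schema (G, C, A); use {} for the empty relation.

Joining Q and U on G yields {(27, b, q, x), (27, b, v, r), (27, k, q, x), (27, k, v, r), (27, n, q, x), (27, n, v, r), (27, q, q, x), (27, q, v, r), (27, t, q, x), (27, t, v, r), (32, m, a, s), (32, m, c, b), (32, m, k, n), (32, m, p, u), (32, m, r, n), (32, m, t, d), (32, s, a, s), (32, s, c, b), (32, s, k, n), (32, s, p, u), (32, s, r, n), (32, s, t, d), (32, u, a, s), (32, u, c, b), (32, u, k, n), (32, u, p, u), (32, u, r, n), (32, u, t, d), (32, v, a, s), (32, v, c, b), (32, v, k, n), (32, v, p, u), (32, v, r, n), (32, v, t, d)}.
Joining (Q ⋈ U) and R on A yields {(27, n, q, x, 1, 26), (27, n, v, r, 1, 26), (27, q, q, x, 6, 23), (27, q, q, x, 7, 23), (27, q, v, r, 6, 23), (27, q, v, r, 7, 23), (32, v, a, s, 40, 36), (32, v, c, b, 40, 36), (32, v, k, n, 40, 36), (32, v, p, u, 40, 36), (32, v, r, n, 40, 36), (32, v, t, d, 40, 36)}.
Filtering on C > 1 leaves {(27, q, q, x, 6, 23), (27, q, q, x, 7, 23), (27, q, v, r, 6, 23), (27, q, v, r, 7, 23), (32, v, a, s, 40, 36), (32, v, c, b, 40, 36), (32, v, k, n, 40, 36), (32, v, p, u, 40, 36), (32, v, r, n, 40, 36), (32, v, t, d, 40, 36)}.
π[G, C, A]: project onto (G, C, A) (7 duplicate(s) eliminated) → {(27, 6, q), (27, 7, q), (32, 40, v)}

{(27, 6, q), (27, 7, q), (32, 40, v)}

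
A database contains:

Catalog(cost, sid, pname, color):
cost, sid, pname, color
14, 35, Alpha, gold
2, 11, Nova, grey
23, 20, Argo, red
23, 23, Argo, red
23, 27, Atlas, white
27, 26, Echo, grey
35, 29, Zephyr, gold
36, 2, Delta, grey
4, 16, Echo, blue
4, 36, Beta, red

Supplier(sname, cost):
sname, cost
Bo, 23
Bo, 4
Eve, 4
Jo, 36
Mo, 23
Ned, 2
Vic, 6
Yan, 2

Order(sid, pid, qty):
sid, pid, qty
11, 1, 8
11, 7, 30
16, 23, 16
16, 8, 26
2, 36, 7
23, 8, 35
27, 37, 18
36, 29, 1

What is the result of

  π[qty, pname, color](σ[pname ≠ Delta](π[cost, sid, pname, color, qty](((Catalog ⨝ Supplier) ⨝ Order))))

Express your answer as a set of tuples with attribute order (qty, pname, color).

{(1, Beta, red), (16, Echo, blue), (18, Atlas, white), (26, Echo, blue), (30, Nova, grey), (35, Argo, red), (8, Nova, grey)}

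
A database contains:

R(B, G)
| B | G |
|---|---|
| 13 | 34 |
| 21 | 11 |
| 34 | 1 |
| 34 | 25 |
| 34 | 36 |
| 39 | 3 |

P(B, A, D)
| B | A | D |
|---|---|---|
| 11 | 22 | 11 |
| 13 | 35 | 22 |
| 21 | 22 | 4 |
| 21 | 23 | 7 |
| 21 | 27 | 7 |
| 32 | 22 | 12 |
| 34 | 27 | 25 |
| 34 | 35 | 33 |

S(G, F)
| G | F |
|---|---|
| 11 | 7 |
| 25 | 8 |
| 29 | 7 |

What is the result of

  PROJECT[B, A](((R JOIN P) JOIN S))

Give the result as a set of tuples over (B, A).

{(21, 22), (21, 23), (21, 27), (34, 27), (34, 35)}

R ⋈ P (natural join on B): {(13, 34, 35, 22), (21, 11, 22, 4), (21, 11, 23, 7), (21, 11, 27, 7), (34, 1, 27, 25), (34, 1, 35, 33), (34, 25, 27, 25), (34, 25, 35, 33), (34, 36, 27, 25), (34, 36, 35, 33)}
(R JOIN P) ⋈ S (natural join on G): {(21, 11, 22, 4, 7), (21, 11, 23, 7, 7), (21, 11, 27, 7, 7), (34, 25, 27, 25, 8), (34, 25, 35, 33, 8)}
Keep only column(s) B, A: {(21, 22), (21, 23), (21, 27), (34, 27), (34, 35)}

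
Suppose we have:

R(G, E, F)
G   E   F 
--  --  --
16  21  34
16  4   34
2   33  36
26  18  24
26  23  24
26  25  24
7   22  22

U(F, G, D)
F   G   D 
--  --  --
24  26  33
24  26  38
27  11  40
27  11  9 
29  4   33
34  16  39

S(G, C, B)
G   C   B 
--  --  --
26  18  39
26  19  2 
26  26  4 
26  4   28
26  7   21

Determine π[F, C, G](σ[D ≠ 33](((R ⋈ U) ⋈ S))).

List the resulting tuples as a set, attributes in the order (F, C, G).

Natural join on G, F: {(16, 21, 34, 39), (16, 4, 34, 39), (26, 18, 24, 33), (26, 18, 24, 38), (26, 23, 24, 33), (26, 23, 24, 38), (26, 25, 24, 33), (26, 25, 24, 38)}
Natural join on G: {(26, 18, 24, 33, 18, 39), (26, 18, 24, 33, 19, 2), (26, 18, 24, 33, 26, 4), (26, 18, 24, 33, 4, 28), (26, 18, 24, 33, 7, 21), (26, 18, 24, 38, 18, 39), (26, 18, 24, 38, 19, 2), (26, 18, 24, 38, 26, 4), (26, 18, 24, 38, 4, 28), (26, 18, 24, 38, 7, 21), (26, 23, 24, 33, 18, 39), (26, 23, 24, 33, 19, 2), (26, 23, 24, 33, 26, 4), (26, 23, 24, 33, 4, 28), (26, 23, 24, 33, 7, 21), (26, 23, 24, 38, 18, 39), (26, 23, 24, 38, 19, 2), (26, 23, 24, 38, 26, 4), (26, 23, 24, 38, 4, 28), (26, 23, 24, 38, 7, 21), (26, 25, 24, 33, 18, 39), (26, 25, 24, 33, 19, 2), (26, 25, 24, 33, 26, 4), (26, 25, 24, 33, 4, 28), (26, 25, 24, 33, 7, 21), (26, 25, 24, 38, 18, 39), (26, 25, 24, 38, 19, 2), (26, 25, 24, 38, 26, 4), (26, 25, 24, 38, 4, 28), (26, 25, 24, 38, 7, 21)}
Selection D ≠ 33: {(26, 18, 24, 38, 18, 39), (26, 18, 24, 38, 19, 2), (26, 18, 24, 38, 26, 4), (26, 18, 24, 38, 4, 28), (26, 18, 24, 38, 7, 21), (26, 23, 24, 38, 18, 39), (26, 23, 24, 38, 19, 2), (26, 23, 24, 38, 26, 4), (26, 23, 24, 38, 4, 28), (26, 23, 24, 38, 7, 21), (26, 25, 24, 38, 18, 39), (26, 25, 24, 38, 19, 2), (26, 25, 24, 38, 26, 4), (26, 25, 24, 38, 4, 28), (26, 25, 24, 38, 7, 21)}
Keep only column(s) F, C, G (10 duplicate(s) eliminated): {(24, 18, 26), (24, 19, 26), (24, 26, 26), (24, 4, 26), (24, 7, 26)}

{(24, 18, 26), (24, 19, 26), (24, 26, 26), (24, 4, 26), (24, 7, 26)}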